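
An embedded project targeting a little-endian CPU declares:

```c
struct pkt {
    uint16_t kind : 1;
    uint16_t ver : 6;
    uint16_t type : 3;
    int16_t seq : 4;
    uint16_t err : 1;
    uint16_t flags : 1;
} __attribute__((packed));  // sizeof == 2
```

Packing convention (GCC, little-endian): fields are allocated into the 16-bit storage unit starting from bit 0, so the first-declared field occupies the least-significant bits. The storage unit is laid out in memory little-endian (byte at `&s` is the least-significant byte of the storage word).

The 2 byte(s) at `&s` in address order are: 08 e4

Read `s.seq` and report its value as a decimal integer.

[0]=0x08 [1]=0xe4 (little-endian) → word 0xe408
kind:1 @ bit 0 → (0xe408>>0)&0x1 = 0x0
ver:6 @ bit 1 → (0xe408>>1)&0x3f = 0x4
type:3 @ bit 7 → (0xe408>>7)&0x7 = 0x0
seq:4 @ bit 10 → (0xe408>>10)&0xf = 0x9  ←
err:1 @ bit 14 → (0xe408>>14)&0x1 = 0x1
flags:1 @ bit 15 → (0xe408>>15)&0x1 = 0x1
seq signed 4b, MSB=1: 9 - 16 = -7

-7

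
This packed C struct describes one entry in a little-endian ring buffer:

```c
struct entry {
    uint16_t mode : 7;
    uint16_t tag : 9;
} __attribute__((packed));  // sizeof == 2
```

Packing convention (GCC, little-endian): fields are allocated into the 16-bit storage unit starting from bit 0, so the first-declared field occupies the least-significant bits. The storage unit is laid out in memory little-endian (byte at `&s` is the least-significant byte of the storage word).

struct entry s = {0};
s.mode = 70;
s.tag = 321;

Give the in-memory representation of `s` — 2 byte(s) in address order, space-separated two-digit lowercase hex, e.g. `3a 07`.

c6 a0

mode:7 = 70 → 0x46 << 0 → word 0x0046
tag:9 = 321 → 0x141 << 7 → word 0xa0c6
word = 0xa0c6 → little-endian bytes:
  [0]=0xc6  [1]=0xa0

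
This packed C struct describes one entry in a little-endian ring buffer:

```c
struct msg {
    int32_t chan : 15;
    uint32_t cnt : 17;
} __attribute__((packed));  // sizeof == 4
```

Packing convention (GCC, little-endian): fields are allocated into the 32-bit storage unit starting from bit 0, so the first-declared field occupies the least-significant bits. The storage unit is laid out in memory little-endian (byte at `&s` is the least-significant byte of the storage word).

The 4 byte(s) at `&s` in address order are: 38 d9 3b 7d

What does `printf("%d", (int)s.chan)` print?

-9928

[0]=0x38 [1]=0xd9 [2]=0x3b [3]=0x7d (little-endian) → word 0x7d3bd938
chan [0+:15] = (word>>0) & 0x7fff = 22840  ←
cnt [15+:17] = (word>>15) & 0x1ffff = 64119
chan signed 15b, MSB=1: 22840 - 32768 = -9928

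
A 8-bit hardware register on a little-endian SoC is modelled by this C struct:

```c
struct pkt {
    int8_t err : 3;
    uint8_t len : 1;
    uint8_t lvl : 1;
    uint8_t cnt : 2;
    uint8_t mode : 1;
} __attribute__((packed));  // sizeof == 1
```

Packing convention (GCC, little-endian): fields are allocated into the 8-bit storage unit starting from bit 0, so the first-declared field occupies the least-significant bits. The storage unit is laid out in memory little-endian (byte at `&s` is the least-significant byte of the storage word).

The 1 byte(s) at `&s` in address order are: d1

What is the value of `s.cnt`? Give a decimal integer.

2

[0]=0xd1 (little-endian) → word 0xd1
err [0+:3] = (word>>0) & 0x7 = 1
len [3+:1] = (word>>3) & 0x1 = 0
lvl [4+:1] = (word>>4) & 0x1 = 1
cnt [5+:2] = (word>>5) & 0x3 = 2  ←
mode [7+:1] = (word>>7) & 0x1 = 1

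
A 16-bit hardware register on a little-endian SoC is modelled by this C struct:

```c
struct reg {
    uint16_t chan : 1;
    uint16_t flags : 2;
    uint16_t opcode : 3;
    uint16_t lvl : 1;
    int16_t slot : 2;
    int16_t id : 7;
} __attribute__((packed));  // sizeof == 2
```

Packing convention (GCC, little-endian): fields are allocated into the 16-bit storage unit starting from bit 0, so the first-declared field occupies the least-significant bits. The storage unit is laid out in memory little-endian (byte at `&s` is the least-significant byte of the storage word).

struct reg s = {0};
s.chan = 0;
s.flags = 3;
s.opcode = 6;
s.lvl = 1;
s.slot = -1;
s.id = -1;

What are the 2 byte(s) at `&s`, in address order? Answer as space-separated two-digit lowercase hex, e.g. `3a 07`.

[0+:1] chan=0 & 0x1 = 0x0; word=0x0000
[1+:2] flags=3 & 0x3 = 0x3; word=0x0006
[3+:3] opcode=6 & 0x7 = 0x6; word=0x0036
[6+:1] lvl=1 & 0x1 = 0x1; word=0x0076
[7+:2] slot=-1 & 0x3 = 0x3; word=0x01f6
[9+:7] id=-1 & 0x7f = 0x7f; word=0xfff6
word = 0xfff6 → little-endian bytes:
  [0]=0xf6  [1]=0xff

f6 ff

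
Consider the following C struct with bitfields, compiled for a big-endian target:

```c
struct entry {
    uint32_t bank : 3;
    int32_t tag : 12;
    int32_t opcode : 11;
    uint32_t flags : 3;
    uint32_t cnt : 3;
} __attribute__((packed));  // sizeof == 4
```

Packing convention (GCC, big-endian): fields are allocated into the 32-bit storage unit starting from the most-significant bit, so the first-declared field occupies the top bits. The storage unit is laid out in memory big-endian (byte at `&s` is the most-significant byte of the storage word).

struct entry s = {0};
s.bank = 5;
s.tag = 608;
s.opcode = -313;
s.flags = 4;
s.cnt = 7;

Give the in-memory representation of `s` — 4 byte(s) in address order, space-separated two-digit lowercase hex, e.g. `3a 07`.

bank (3b) val=5 bits=0x5 at bit 29: 0xa0000000
tag (12b) val=608 bits=0x260 at bit 17: 0xa4c00000
opcode (11b) val=-313 bits=0x6c7 at bit 6: 0xa4c1b1c0
flags (3b) val=4 bits=0x4 at bit 3: 0xa4c1b1e0
cnt (3b) val=7 bits=0x7 at bit 0: 0xa4c1b1e7
word = 0xa4c1b1e7 → big-endian bytes:
  [0]=0xa4  [1]=0xc1  [2]=0xb1  [3]=0xe7

a4 c1 b1 e7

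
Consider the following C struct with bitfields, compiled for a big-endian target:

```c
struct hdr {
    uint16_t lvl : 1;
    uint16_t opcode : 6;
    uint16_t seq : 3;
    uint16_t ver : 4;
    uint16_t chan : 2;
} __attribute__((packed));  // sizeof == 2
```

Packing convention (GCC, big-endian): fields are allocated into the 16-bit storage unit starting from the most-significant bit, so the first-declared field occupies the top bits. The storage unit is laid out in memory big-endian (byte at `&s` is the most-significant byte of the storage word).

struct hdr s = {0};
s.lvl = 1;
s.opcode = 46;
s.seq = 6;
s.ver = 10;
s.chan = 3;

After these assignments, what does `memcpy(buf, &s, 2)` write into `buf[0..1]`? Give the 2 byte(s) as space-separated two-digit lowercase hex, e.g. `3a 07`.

lvl (1b) val=1 bits=0x1 at bit 15: 0x8000
opcode (6b) val=46 bits=0x2e at bit 9: 0xdc00
seq (3b) val=6 bits=0x6 at bit 6: 0xdd80
ver (4b) val=10 bits=0xa at bit 2: 0xdda8
chan (2b) val=3 bits=0x3 at bit 0: 0xddab
word = 0xddab → big-endian bytes:
  [0]=0xdd  [1]=0xab

dd ab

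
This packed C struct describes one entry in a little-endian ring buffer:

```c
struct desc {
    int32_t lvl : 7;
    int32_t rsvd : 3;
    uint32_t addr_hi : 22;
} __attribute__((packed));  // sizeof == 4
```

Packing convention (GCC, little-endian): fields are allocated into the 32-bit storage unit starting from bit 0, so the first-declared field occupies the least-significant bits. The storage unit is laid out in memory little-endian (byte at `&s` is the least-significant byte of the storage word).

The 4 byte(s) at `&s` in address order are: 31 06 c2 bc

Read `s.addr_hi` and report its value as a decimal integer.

3092609

[0]=0x31 [1]=0x06 [2]=0xc2 [3]=0xbc (little-endian) → word 0xbcc20631
lvl:7 @ bit 0 → (0xbcc20631>>0)&0x7f = 0x31
rsvd:3 @ bit 7 → (0xbcc20631>>7)&0x7 = 0x4
addr_hi:22 @ bit 10 → (0xbcc20631>>10)&0x3fffff = 0x2f3081  ←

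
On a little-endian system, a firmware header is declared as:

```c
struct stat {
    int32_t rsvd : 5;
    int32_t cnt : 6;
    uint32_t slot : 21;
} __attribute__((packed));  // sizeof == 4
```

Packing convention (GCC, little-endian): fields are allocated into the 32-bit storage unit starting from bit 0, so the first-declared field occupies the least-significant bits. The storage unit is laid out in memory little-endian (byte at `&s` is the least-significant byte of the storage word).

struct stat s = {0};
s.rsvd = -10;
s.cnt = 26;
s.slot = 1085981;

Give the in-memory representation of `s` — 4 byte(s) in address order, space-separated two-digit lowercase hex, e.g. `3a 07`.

56 eb 90 84

rsvd (5b) val=-10 bits=0x16 at bit 0: 0x00000016
cnt (6b) val=26 bits=0x1a at bit 5: 0x00000356
slot (21b) val=1085981 bits=0x10921d at bit 11: 0x8490eb56
word = 0x8490eb56 → little-endian bytes:
  [0]=0x56  [1]=0xeb  [2]=0x90  [3]=0x84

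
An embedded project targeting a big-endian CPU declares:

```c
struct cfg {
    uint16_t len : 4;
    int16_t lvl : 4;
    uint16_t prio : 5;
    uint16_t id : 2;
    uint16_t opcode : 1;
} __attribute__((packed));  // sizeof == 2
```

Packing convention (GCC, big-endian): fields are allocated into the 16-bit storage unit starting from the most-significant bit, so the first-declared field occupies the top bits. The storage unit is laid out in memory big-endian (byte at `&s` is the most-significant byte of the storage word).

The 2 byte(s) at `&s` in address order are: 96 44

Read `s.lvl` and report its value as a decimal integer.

6

[0]=0x96 [1]=0x44 (big-endian) → word 0x9644
len [12+:4] = (word>>12) & 0xf = 9
lvl [8+:4] = (word>>8) & 0xf = 6  ←
prio [3+:5] = (word>>3) & 0x1f = 8
id [1+:2] = (word>>1) & 0x3 = 2
opcode [0+:1] = (word>>0) & 0x1 = 0
lvl signed 4b, MSB=0: value = 6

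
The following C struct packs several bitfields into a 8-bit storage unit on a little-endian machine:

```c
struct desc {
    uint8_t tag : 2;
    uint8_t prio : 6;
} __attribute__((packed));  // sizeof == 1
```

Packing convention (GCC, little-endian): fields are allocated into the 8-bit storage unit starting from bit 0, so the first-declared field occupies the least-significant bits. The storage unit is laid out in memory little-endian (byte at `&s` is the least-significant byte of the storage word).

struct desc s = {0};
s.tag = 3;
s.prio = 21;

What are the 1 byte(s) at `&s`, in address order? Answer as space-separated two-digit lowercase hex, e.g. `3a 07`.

tag:2 = 3 → 0x3 << 0 → word 0x03
prio:6 = 21 → 0x15 << 2 → word 0x57
word = 0x57 → little-endian bytes:
  [0]=0x57

57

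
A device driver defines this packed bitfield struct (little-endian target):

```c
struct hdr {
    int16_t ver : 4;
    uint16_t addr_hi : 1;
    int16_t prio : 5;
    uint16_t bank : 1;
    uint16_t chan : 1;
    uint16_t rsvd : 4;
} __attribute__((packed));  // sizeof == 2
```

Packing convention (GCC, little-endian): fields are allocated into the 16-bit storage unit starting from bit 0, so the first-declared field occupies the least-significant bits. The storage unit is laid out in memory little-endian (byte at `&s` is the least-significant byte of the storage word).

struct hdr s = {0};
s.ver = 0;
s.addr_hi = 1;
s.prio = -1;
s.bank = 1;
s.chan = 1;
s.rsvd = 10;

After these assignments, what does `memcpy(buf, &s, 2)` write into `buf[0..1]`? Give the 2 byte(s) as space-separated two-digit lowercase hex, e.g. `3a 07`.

ver (4b) val=0 bits=0x0 at bit 0: 0x0000
addr_hi (1b) val=1 bits=0x1 at bit 4: 0x0010
prio (5b) val=-1 bits=0x1f at bit 5: 0x03f0
bank (1b) val=1 bits=0x1 at bit 10: 0x07f0
chan (1b) val=1 bits=0x1 at bit 11: 0x0ff0
rsvd (4b) val=10 bits=0xa at bit 12: 0xaff0
word = 0xaff0 → little-endian bytes:
  [0]=0xf0  [1]=0xaf

f0 af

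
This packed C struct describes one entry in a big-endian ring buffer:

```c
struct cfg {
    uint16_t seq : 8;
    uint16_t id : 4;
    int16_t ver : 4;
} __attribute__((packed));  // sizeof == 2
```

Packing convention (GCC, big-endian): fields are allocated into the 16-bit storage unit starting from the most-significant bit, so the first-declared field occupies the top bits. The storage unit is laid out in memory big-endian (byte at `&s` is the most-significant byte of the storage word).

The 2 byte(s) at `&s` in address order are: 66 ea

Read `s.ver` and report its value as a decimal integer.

-6

[0]=0x66 [1]=0xea (big-endian) → word 0x66ea
seq:8 @ bit 8 → (0x66ea>>8)&0xff = 0x66
id:4 @ bit 4 → (0x66ea>>4)&0xf = 0xe
ver:4 @ bit 0 → (0x66ea>>0)&0xf = 0xa  ←
ver signed 4b, MSB=1: 10 - 16 = -6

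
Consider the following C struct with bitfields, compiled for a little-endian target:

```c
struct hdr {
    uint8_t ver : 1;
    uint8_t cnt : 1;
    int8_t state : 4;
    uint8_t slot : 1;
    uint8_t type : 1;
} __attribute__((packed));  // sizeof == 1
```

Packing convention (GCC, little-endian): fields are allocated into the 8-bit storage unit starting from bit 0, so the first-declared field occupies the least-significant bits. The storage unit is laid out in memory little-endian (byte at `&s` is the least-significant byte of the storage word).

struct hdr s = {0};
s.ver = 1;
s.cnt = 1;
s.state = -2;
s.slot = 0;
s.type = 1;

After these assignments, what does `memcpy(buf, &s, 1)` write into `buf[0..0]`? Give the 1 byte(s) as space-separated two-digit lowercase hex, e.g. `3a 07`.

[0+:1] ver=1 & 0x1 = 0x1; word=0x01
[1+:1] cnt=1 & 0x1 = 0x1; word=0x03
[2+:4] state=-2 & 0xf = 0xe; word=0x3b
[6+:1] slot=0 & 0x1 = 0x0; word=0x3b
[7+:1] type=1 & 0x1 = 0x1; word=0xbb
word = 0xbb → little-endian bytes:
  [0]=0xbb

bb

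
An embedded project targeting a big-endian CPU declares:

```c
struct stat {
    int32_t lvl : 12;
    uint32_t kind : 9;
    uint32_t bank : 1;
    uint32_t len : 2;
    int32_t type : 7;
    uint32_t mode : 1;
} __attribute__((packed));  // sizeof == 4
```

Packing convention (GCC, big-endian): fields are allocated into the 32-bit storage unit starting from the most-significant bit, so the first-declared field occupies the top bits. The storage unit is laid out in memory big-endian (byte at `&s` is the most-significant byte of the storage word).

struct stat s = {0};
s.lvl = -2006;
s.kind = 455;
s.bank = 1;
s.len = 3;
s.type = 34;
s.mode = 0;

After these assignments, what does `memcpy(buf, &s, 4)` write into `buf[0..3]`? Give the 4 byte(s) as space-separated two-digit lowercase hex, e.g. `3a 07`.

82 ae 3f 44

[20+:12] lvl=-2006 & 0xfff = 0x82a; word=0x82a00000
[11+:9] kind=455 & 0x1ff = 0x1c7; word=0x82ae3800
[10+:1] bank=1 & 0x1 = 0x1; word=0x82ae3c00
[8+:2] len=3 & 0x3 = 0x3; word=0x82ae3f00
[1+:7] type=34 & 0x7f = 0x22; word=0x82ae3f44
[0+:1] mode=0 & 0x1 = 0x0; word=0x82ae3f44
word = 0x82ae3f44 → big-endian bytes:
  [0]=0x82  [1]=0xae  [2]=0x3f  [3]=0x44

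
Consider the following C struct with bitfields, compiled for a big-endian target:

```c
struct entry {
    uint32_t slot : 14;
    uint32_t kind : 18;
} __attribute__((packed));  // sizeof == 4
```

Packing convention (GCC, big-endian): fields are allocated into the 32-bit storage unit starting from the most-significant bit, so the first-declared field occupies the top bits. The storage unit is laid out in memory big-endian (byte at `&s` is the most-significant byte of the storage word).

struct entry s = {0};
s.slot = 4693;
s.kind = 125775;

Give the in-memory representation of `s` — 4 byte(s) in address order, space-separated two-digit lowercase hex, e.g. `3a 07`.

slot (14b) val=4693 bits=0x1255 at bit 18: 0x49540000
kind (18b) val=125775 bits=0x1eb4f at bit 0: 0x4955eb4f
word = 0x4955eb4f → big-endian bytes:
  [0]=0x49  [1]=0x55  [2]=0xeb  [3]=0x4f

49 55 eb 4f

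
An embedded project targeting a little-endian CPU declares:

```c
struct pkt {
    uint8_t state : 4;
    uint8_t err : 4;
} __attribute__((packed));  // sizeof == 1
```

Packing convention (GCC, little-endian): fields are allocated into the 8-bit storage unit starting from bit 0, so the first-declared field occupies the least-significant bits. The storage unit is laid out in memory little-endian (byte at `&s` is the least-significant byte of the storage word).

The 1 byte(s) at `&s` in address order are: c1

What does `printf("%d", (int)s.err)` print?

[0]=0xc1 (little-endian) → word 0xc1
state [0+:4] = (word>>0) & 0xf = 1
err [4+:4] = (word>>4) & 0xf = 12  ←

12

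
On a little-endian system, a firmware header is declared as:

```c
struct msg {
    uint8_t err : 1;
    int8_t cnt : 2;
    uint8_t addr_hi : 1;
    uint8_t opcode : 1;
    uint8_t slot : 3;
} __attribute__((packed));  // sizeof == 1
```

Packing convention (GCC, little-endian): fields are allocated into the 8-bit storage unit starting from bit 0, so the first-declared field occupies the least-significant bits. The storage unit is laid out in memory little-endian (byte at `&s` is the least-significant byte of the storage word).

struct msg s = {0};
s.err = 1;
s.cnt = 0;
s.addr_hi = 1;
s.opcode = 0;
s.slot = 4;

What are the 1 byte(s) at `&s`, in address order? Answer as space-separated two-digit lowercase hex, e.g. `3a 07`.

[0+:1] err=1 & 0x1 = 0x1; word=0x01
[1+:2] cnt=0 & 0x3 = 0x0; word=0x01
[3+:1] addr_hi=1 & 0x1 = 0x1; word=0x09
[4+:1] opcode=0 & 0x1 = 0x0; word=0x09
[5+:3] slot=4 & 0x7 = 0x4; word=0x89
word = 0x89 → little-endian bytes:
  [0]=0x89

89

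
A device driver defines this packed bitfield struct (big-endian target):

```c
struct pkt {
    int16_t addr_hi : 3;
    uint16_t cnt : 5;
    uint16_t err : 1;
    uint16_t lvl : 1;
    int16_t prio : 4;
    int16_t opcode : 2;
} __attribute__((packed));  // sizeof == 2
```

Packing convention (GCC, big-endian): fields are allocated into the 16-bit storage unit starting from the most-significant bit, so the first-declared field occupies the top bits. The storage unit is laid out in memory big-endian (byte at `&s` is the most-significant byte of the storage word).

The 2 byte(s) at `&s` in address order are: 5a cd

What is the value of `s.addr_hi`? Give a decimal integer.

[0]=0x5a [1]=0xcd (big-endian) → word 0x5acd
addr_hi [13+:3] = (word>>13) & 0x7 = 2  ←
cnt [8+:5] = (word>>8) & 0x1f = 26
err [7+:1] = (word>>7) & 0x1 = 1
lvl [6+:1] = (word>>6) & 0x1 = 1
prio [2+:4] = (word>>2) & 0xf = 3
opcode [0+:2] = (word>>0) & 0x3 = 1
addr_hi signed 3b, MSB=0: value = 2

2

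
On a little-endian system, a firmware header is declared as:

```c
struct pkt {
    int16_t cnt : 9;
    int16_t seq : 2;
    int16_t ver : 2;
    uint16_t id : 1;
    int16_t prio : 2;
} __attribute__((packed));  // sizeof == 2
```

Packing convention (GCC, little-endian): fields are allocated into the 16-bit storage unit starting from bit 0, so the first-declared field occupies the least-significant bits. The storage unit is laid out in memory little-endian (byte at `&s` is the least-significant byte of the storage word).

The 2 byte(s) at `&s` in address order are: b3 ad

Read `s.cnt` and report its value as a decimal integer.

[0]=0xb3 [1]=0xad (little-endian) → word 0xadb3
cnt [0+:9] = (word>>0) & 0x1ff = 435  ←
seq [9+:2] = (word>>9) & 0x3 = 2
ver [11+:2] = (word>>11) & 0x3 = 1
id [13+:1] = (word>>13) & 0x1 = 1
prio [14+:2] = (word>>14) & 0x3 = 2
cnt signed 9b, MSB=1: 435 - 512 = -77

-77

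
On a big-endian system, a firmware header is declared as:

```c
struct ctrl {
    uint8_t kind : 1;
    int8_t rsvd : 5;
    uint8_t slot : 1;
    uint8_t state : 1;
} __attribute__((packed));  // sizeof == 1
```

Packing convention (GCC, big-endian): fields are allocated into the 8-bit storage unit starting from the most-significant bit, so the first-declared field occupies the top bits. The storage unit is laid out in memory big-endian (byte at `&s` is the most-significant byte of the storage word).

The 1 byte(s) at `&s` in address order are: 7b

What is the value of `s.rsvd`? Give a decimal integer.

-2

[0]=0x7b (big-endian) → word 0x7b
kind [7+:1] = (word>>7) & 0x1 = 0
rsvd [2+:5] = (word>>2) & 0x1f = 30  ←
slot [1+:1] = (word>>1) & 0x1 = 1
state [0+:1] = (word>>0) & 0x1 = 1
rsvd signed 5b, MSB=1: 30 - 32 = -2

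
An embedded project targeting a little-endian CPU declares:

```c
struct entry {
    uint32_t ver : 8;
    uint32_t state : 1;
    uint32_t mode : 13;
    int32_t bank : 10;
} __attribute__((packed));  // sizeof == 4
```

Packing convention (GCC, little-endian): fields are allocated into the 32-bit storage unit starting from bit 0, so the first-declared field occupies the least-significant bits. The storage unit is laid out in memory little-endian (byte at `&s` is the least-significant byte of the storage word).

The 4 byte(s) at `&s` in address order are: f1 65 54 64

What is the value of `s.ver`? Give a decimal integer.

241

[0]=0xf1 [1]=0x65 [2]=0x54 [3]=0x64 (little-endian) → word 0x645465f1
ver [0+:8] = (word>>0) & 0xff = 241  ←
state [8+:1] = (word>>8) & 0x1 = 1
mode [9+:13] = (word>>9) & 0x1fff = 2610
bank [22+:10] = (word>>22) & 0x3ff = 401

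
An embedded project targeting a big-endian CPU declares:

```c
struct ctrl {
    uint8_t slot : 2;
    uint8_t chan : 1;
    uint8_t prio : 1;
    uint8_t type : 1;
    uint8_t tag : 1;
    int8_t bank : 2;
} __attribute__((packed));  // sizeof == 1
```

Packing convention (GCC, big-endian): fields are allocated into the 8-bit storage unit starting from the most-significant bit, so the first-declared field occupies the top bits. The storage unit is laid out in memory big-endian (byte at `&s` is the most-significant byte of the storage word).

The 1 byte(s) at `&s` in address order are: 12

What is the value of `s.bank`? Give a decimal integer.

[0]=0x12 (big-endian) → word 0x12
slot:2 @ bit 6 → (0x12>>6)&0x3 = 0x0
chan:1 @ bit 5 → (0x12>>5)&0x1 = 0x0
prio:1 @ bit 4 → (0x12>>4)&0x1 = 0x1
type:1 @ bit 3 → (0x12>>3)&0x1 = 0x0
tag:1 @ bit 2 → (0x12>>2)&0x1 = 0x0
bank:2 @ bit 0 → (0x12>>0)&0x3 = 0x2  ←
bank signed 2b, MSB=1: 2 - 4 = -2

-2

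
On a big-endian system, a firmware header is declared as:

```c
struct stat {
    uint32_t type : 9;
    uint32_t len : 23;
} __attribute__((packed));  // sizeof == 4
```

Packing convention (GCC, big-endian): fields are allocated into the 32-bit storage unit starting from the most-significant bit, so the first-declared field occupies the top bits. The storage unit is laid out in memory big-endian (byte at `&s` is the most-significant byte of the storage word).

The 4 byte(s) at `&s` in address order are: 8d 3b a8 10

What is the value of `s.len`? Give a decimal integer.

3909648

[0]=0x8d [1]=0x3b [2]=0xa8 [3]=0x10 (big-endian) → word 0x8d3ba810
type:9 @ bit 23 → (0x8d3ba810>>23)&0x1ff = 0x11a
len:23 @ bit 0 → (0x8d3ba810>>0)&0x7fffff = 0x3ba810  ←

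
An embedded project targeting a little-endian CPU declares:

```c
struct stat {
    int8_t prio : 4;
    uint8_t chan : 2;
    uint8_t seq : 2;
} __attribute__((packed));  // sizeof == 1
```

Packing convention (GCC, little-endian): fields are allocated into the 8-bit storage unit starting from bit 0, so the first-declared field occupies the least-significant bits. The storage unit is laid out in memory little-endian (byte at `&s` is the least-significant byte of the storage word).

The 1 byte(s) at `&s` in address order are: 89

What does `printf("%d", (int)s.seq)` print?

[0]=0x89 (little-endian) → word 0x89
prio [0+:4] = (word>>0) & 0xf = 9
chan [4+:2] = (word>>4) & 0x3 = 0
seq [6+:2] = (word>>6) & 0x3 = 2  ←

2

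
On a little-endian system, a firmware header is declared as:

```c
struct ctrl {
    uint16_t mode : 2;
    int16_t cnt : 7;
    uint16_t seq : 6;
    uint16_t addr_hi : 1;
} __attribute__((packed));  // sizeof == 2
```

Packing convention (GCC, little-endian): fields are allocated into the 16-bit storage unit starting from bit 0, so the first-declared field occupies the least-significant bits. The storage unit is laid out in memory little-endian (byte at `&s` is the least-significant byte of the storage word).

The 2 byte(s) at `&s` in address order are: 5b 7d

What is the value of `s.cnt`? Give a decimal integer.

-42

[0]=0x5b [1]=0x7d (little-endian) → word 0x7d5b
mode:2 @ bit 0 → (0x7d5b>>0)&0x3 = 0x3
cnt:7 @ bit 2 → (0x7d5b>>2)&0x7f = 0x56  ←
seq:6 @ bit 9 → (0x7d5b>>9)&0x3f = 0x3e
addr_hi:1 @ bit 15 → (0x7d5b>>15)&0x1 = 0x0
cnt signed 7b, MSB=1: 86 - 128 = -42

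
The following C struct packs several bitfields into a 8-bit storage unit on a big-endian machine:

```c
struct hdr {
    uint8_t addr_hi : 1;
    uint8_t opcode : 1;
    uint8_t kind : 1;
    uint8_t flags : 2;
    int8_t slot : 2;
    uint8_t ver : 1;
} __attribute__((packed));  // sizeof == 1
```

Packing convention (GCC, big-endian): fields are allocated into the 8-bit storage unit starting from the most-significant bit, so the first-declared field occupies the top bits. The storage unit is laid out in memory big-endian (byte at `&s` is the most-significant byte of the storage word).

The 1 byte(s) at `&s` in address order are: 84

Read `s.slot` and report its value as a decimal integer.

[0]=0x84 (big-endian) → word 0x84
addr_hi [7+:1] = (word>>7) & 0x1 = 1
opcode [6+:1] = (word>>6) & 0x1 = 0
kind [5+:1] = (word>>5) & 0x1 = 0
flags [3+:2] = (word>>3) & 0x3 = 0
slot [1+:2] = (word>>1) & 0x3 = 2  ←
ver [0+:1] = (word>>0) & 0x1 = 0
slot signed 2b, MSB=1: 2 - 4 = -2

-2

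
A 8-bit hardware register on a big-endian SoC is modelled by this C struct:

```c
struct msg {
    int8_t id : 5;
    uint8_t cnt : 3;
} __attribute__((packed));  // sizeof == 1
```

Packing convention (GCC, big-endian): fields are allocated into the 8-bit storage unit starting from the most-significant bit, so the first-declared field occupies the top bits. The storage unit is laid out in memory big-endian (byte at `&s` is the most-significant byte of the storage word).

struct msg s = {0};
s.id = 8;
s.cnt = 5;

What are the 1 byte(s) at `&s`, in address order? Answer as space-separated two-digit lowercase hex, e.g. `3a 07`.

45

id:5 = 8 → 0x8 << 3 → word 0x40
cnt:3 = 5 → 0x5 << 0 → word 0x45
word = 0x45 → big-endian bytes:
  [0]=0x45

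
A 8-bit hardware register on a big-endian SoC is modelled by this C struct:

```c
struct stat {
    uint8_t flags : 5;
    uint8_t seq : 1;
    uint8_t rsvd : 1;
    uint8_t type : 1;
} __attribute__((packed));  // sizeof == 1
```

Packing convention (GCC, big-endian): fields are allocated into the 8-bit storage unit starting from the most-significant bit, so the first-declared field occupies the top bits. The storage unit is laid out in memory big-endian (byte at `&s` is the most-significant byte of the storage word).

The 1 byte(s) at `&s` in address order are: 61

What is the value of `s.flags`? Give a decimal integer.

[0]=0x61 (big-endian) → word 0x61
flags:5 @ bit 3 → (0x61>>3)&0x1f = 0xc  ←
seq:1 @ bit 2 → (0x61>>2)&0x1 = 0x0
rsvd:1 @ bit 1 → (0x61>>1)&0x1 = 0x0
type:1 @ bit 0 → (0x61>>0)&0x1 = 0x1

12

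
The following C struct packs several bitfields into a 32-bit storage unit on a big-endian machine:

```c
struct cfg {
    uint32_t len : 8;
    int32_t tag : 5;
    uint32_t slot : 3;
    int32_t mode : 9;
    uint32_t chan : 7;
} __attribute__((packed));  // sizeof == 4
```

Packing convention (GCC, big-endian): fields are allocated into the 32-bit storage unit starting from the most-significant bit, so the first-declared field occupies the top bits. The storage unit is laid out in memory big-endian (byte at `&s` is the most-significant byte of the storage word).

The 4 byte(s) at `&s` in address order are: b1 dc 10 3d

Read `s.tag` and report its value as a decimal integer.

[0]=0xb1 [1]=0xdc [2]=0x10 [3]=0x3d (big-endian) → word 0xb1dc103d
len:8 @ bit 24 → (0xb1dc103d>>24)&0xff = 0xb1
tag:5 @ bit 19 → (0xb1dc103d>>19)&0x1f = 0x1b  ←
slot:3 @ bit 16 → (0xb1dc103d>>16)&0x7 = 0x4
mode:9 @ bit 7 → (0xb1dc103d>>7)&0x1ff = 0x20
chan:7 @ bit 0 → (0xb1dc103d>>0)&0x7f = 0x3d
tag signed 5b, MSB=1: 27 - 32 = -5

-5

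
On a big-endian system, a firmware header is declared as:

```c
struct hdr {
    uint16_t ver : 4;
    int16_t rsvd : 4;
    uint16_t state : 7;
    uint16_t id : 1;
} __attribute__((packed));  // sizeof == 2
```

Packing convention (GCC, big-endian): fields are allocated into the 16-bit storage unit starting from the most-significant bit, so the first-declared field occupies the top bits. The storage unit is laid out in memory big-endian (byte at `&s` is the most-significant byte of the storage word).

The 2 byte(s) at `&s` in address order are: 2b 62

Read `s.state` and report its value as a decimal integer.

49

[0]=0x2b [1]=0x62 (big-endian) → word 0x2b62
ver:4 @ bit 12 → (0x2b62>>12)&0xf = 0x2
rsvd:4 @ bit 8 → (0x2b62>>8)&0xf = 0xb
state:7 @ bit 1 → (0x2b62>>1)&0x7f = 0x31  ←
id:1 @ bit 0 → (0x2b62>>0)&0x1 = 0x0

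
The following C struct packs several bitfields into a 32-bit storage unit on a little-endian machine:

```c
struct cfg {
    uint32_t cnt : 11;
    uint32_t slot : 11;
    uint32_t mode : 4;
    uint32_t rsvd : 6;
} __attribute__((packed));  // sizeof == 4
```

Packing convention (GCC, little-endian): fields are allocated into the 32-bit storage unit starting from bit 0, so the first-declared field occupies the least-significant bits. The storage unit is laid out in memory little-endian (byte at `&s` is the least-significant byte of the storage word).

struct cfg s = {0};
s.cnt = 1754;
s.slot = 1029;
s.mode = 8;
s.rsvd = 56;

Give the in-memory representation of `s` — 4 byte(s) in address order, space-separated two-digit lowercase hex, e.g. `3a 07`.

da 2e 20 e2

[0+:11] cnt=1754 & 0x7ff = 0x6da; word=0x000006da
[11+:11] slot=1029 & 0x7ff = 0x405; word=0x00202eda
[22+:4] mode=8 & 0xf = 0x8; word=0x02202eda
[26+:6] rsvd=56 & 0x3f = 0x38; word=0xe2202eda
word = 0xe2202eda → little-endian bytes:
  [0]=0xda  [1]=0x2e  [2]=0x20  [3]=0xe2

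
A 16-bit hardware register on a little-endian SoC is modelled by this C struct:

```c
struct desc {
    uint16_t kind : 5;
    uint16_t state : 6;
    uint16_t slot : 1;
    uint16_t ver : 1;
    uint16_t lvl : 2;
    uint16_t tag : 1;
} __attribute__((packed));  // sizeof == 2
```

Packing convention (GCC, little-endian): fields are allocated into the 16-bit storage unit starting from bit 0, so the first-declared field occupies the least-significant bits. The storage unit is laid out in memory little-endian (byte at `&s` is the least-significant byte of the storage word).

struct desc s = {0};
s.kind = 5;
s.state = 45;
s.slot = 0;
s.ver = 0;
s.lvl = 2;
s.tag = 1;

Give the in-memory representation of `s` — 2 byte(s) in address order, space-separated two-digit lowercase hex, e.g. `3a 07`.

a5 c5

kind (5b) val=5 bits=0x5 at bit 0: 0x0005
state (6b) val=45 bits=0x2d at bit 5: 0x05a5
slot (1b) val=0 bits=0x0 at bit 11: 0x05a5
ver (1b) val=0 bits=0x0 at bit 12: 0x05a5
lvl (2b) val=2 bits=0x2 at bit 13: 0x45a5
tag (1b) val=1 bits=0x1 at bit 15: 0xc5a5
word = 0xc5a5 → little-endian bytes:
  [0]=0xa5  [1]=0xc5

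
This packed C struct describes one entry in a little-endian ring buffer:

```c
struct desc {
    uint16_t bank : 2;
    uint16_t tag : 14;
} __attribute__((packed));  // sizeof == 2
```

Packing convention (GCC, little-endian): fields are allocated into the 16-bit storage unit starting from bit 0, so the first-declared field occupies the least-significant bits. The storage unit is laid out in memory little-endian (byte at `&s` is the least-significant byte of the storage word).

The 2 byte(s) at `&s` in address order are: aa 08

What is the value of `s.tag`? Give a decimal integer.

554

[0]=0xaa [1]=0x08 (little-endian) → word 0x08aa
bank [0+:2] = (word>>0) & 0x3 = 2
tag [2+:14] = (word>>2) & 0x3fff = 554  ←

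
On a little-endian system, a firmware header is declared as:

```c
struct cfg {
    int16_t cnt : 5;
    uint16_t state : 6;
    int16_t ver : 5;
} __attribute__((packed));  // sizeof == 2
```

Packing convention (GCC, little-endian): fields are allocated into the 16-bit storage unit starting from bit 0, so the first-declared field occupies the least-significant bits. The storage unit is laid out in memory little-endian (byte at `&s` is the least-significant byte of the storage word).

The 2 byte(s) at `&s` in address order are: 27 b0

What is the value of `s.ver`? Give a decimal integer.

-10

[0]=0x27 [1]=0xb0 (little-endian) → word 0xb027
cnt [0+:5] = (word>>0) & 0x1f = 7
state [5+:6] = (word>>5) & 0x3f = 1
ver [11+:5] = (word>>11) & 0x1f = 22  ←
ver signed 5b, MSB=1: 22 - 32 = -10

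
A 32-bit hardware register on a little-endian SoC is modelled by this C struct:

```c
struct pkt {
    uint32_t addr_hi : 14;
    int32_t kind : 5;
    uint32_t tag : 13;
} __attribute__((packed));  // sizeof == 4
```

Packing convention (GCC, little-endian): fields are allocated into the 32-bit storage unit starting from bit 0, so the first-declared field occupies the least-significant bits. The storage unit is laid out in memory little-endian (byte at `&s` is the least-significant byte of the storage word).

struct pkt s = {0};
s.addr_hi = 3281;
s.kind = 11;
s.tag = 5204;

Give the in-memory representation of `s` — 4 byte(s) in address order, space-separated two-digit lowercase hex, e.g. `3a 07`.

d1 cc a2 a2

[0+:14] addr_hi=3281 & 0x3fff = 0xcd1; word=0x00000cd1
[14+:5] kind=11 & 0x1f = 0xb; word=0x0002ccd1
[19+:13] tag=5204 & 0x1fff = 0x1454; word=0xa2a2ccd1
word = 0xa2a2ccd1 → little-endian bytes:
  [0]=0xd1  [1]=0xcc  [2]=0xa2  [3]=0xa2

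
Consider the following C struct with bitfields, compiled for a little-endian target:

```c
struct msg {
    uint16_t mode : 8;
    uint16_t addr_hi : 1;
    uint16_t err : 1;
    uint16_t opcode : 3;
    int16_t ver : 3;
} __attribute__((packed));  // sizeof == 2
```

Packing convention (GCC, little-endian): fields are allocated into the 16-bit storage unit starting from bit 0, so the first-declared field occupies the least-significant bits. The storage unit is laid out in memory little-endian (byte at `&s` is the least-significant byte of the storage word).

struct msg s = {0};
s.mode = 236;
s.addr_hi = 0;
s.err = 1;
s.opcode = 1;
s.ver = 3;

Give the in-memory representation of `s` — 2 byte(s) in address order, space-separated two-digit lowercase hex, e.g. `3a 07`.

ec 66

mode (8b) val=236 bits=0xec at bit 0: 0x00ec
addr_hi (1b) val=0 bits=0x0 at bit 8: 0x00ec
err (1b) val=1 bits=0x1 at bit 9: 0x02ec
opcode (3b) val=1 bits=0x1 at bit 10: 0x06ec
ver (3b) val=3 bits=0x3 at bit 13: 0x66ec
word = 0x66ec → little-endian bytes:
  [0]=0xec  [1]=0x66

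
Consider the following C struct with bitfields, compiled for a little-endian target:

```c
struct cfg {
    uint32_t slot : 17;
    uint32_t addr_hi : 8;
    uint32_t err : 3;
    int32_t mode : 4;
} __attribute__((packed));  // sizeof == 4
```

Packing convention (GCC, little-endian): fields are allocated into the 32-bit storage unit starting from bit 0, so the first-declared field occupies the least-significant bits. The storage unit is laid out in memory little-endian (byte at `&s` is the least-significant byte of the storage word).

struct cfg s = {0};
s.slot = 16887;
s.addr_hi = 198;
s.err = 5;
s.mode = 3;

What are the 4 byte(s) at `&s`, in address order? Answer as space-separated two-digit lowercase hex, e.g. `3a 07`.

f7 41 8c 3b

[0+:17] slot=16887 & 0x1ffff = 0x41f7; word=0x000041f7
[17+:8] addr_hi=198 & 0xff = 0xc6; word=0x018c41f7
[25+:3] err=5 & 0x7 = 0x5; word=0x0b8c41f7
[28+:4] mode=3 & 0xf = 0x3; word=0x3b8c41f7
word = 0x3b8c41f7 → little-endian bytes:
  [0]=0xf7  [1]=0x41  [2]=0x8c  [3]=0x3b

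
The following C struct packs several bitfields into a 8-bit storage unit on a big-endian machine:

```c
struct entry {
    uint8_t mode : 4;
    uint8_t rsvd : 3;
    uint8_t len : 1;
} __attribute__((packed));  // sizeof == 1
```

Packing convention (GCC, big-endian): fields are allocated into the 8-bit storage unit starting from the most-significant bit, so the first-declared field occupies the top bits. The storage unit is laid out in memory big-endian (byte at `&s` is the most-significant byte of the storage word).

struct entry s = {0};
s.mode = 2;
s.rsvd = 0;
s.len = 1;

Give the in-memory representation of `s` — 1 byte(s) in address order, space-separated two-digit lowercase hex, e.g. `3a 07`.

21

mode:4 = 2 → 0x2 << 4 → word 0x20
rsvd:3 = 0 → 0x0 << 1 → word 0x20
len:1 = 1 → 0x1 << 0 → word 0x21
word = 0x21 → big-endian bytes:
  [0]=0x21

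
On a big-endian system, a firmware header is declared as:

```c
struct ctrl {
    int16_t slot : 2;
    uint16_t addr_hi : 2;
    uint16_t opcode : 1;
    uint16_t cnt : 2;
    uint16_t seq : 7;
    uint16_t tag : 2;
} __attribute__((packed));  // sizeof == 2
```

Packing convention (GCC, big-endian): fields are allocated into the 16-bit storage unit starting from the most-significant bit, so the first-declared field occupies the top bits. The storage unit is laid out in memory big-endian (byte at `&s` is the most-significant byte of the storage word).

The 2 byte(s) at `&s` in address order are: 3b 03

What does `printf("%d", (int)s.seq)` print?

[0]=0x3b [1]=0x03 (big-endian) → word 0x3b03
slot:2 @ bit 14 → (0x3b03>>14)&0x3 = 0x0
addr_hi:2 @ bit 12 → (0x3b03>>12)&0x3 = 0x3
opcode:1 @ bit 11 → (0x3b03>>11)&0x1 = 0x1
cnt:2 @ bit 9 → (0x3b03>>9)&0x3 = 0x1
seq:7 @ bit 2 → (0x3b03>>2)&0x7f = 0x40  ←
tag:2 @ bit 0 → (0x3b03>>0)&0x3 = 0x3

64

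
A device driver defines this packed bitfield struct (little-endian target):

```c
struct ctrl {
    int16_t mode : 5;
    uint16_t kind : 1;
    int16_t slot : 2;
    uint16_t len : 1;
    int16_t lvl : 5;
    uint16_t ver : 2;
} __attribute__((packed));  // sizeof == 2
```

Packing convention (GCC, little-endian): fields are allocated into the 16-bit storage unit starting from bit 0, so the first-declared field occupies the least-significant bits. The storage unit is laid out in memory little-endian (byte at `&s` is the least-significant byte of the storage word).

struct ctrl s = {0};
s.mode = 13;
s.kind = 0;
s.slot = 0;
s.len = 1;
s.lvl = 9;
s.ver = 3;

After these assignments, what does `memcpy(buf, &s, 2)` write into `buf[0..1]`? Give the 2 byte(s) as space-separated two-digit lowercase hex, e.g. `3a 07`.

0d d3

[0+:5] mode=13 & 0x1f = 0xd; word=0x000d
[5+:1] kind=0 & 0x1 = 0x0; word=0x000d
[6+:2] slot=0 & 0x3 = 0x0; word=0x000d
[8+:1] len=1 & 0x1 = 0x1; word=0x010d
[9+:5] lvl=9 & 0x1f = 0x9; word=0x130d
[14+:2] ver=3 & 0x3 = 0x3; word=0xd30d
word = 0xd30d → little-endian bytes:
  [0]=0x0d  [1]=0xd3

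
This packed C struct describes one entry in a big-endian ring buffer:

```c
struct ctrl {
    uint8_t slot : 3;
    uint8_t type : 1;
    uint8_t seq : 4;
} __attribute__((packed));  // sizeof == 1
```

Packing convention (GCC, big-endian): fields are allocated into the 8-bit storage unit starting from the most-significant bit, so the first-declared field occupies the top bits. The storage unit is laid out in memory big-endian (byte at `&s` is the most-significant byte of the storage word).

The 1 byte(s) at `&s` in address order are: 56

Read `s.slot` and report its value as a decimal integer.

[0]=0x56 (big-endian) → word 0x56
slot [5+:3] = (word>>5) & 0x7 = 2  ←
type [4+:1] = (word>>4) & 0x1 = 1
seq [0+:4] = (word>>0) & 0xf = 6

2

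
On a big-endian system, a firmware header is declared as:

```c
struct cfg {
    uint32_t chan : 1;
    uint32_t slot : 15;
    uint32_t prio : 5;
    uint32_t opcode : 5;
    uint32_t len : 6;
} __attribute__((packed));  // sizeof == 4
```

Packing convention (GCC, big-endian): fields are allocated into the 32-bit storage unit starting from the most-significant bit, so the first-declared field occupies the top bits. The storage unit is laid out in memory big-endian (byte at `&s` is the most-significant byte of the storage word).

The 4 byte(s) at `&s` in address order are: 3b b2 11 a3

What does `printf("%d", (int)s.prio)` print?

[0]=0x3b [1]=0xb2 [2]=0x11 [3]=0xa3 (big-endian) → word 0x3bb211a3
chan:1 @ bit 31 → (0x3bb211a3>>31)&0x1 = 0x0
slot:15 @ bit 16 → (0x3bb211a3>>16)&0x7fff = 0x3bb2
prio:5 @ bit 11 → (0x3bb211a3>>11)&0x1f = 0x2  ←
opcode:5 @ bit 6 → (0x3bb211a3>>6)&0x1f = 0x6
len:6 @ bit 0 → (0x3bb211a3>>0)&0x3f = 0x23

2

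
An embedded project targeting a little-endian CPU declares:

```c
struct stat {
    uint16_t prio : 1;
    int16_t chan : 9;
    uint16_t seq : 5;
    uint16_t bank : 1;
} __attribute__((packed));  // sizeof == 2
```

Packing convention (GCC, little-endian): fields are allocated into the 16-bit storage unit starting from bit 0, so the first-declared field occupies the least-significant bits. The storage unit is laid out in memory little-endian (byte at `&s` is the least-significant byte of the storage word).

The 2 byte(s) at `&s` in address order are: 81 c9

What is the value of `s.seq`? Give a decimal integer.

[0]=0x81 [1]=0xc9 (little-endian) → word 0xc981
prio [0+:1] = (word>>0) & 0x1 = 1
chan [1+:9] = (word>>1) & 0x1ff = 192
seq [10+:5] = (word>>10) & 0x1f = 18  ←
bank [15+:1] = (word>>15) & 0x1 = 1

18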